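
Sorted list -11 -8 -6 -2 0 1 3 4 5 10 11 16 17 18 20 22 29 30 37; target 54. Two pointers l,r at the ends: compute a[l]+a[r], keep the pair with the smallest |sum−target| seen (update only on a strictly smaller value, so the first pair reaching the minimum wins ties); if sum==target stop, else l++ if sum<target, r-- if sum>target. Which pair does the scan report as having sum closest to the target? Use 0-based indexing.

pair (17, 37) with sum 54 (|Δ|=0)

[0,18] -11+37=26 d=28 * → l++
[1,18] -8+37=29 d=25 * → l++
[2,18] -6+37=31 d=23 * → l++
[3,18] -2+37=35 d=19 * → l++
[4,18] 0+37=37 d=17 * → l++
[5,18] 1+37=38 d=16 * → l++
[6,18] 3+37=40 d=14 * → l++
[7,18] 4+37=41 d=13 * → l++
[8,18] 5+37=42 d=12 * → l++
[9,18] 10+37=47 d=7 * → l++
[10,18] 11+37=48 d=6 * → l++
[11,18] 16+37=53 d=1 * → l++
[12,18] 17+37=54 d=0 * → stop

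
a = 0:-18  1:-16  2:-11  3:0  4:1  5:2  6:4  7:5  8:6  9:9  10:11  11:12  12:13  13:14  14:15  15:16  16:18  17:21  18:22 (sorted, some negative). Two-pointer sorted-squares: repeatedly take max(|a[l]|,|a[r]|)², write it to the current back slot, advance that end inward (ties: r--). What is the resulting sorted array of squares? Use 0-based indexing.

[0, 1, 4, 16, 25, 36, 81, 121, 121, 144, 169, 196, 225, 256, 256, 324, 324, 441, 484]

l=0 r=18: |-18|<=|22| out[18]=484, r--
l=0 r=17: |-18|<=|21| out[17]=441, r--
l=0 r=16: |-18|<=|18| out[16]=324, r--
l=0 r=15: |-18|>|16| out[15]=324, l++
l=1 r=15: |-16|<=|16| out[14]=256, r--
l=1 r=14: |-16|>|15| out[13]=256, l++
l=2 r=14: |-11|<=|15| out[12]=225, r--
l=2 r=13: |-11|<=|14| out[11]=196, r--
l=2 r=12: |-11|<=|13| out[10]=169, r--
l=2 r=11: |-11|<=|12| out[9]=144, r--
l=2 r=10: |-11|<=|11| out[8]=121, r--
l=2 r=9: |-11|>|9| out[7]=121, l++
l=3 r=9: |0|<=|9| out[6]=81, r--
l=3 r=8: |0|<=|6| out[5]=36, r--
l=3 r=7: |0|<=|5| out[4]=25, r--
l=3 r=6: |0|<=|4| out[3]=16, r--
l=3 r=5: |0|<=|2| out[2]=4, r--
l=3 r=4: |0|<=|1| out[1]=1, r--
l=3 r=3: |0|<=|0| out[0]=0, r--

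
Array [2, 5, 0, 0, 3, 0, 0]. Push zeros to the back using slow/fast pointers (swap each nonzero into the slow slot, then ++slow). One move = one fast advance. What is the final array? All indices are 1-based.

[2, 5, 3, 0, 0, 0, 0]

(s=1,f=1) a[fast]=2≠0 swap→a[1]=2 → slow++,fast++
(s=2,f=2) a[fast]=5≠0 swap→a[2]=5 → slow++,fast++
(s=3,f=3) a[fast]=0 → fast++
(s=3,f=4) a[fast]=0 → fast++
(s=3,f=5) a[fast]=3≠0 swap→a[3]=3 → slow++,fast++
(s=4,f=6) a[fast]=0 → fast++
(s=4,f=7) a[fast]=0 → fast++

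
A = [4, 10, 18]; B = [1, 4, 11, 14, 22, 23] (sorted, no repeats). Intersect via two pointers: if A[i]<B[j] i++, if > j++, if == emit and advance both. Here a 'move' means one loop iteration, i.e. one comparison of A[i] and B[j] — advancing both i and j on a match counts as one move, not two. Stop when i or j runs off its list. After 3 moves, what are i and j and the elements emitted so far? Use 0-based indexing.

[i=0,j=0] 4>1 → j++
[i=0,j=1] 4==4 emit → i++,j++
[i=1,j=2] 10<11 → i++

i=2, j=2, emitted=[4]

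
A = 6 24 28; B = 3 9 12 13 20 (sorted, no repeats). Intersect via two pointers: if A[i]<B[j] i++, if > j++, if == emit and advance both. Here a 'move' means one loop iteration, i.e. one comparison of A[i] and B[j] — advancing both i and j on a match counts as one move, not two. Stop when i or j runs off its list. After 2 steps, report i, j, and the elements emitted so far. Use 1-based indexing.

i=2, j=2, emitted=[]

i=1 j=1: 6>3, j++
i=1 j=2: 6<9, i++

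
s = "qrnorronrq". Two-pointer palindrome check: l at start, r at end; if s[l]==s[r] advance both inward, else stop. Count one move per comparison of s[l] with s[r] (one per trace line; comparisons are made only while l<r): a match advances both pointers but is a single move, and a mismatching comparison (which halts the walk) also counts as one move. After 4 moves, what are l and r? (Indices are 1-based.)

l=5, r=6

[1,10] 'q'=='q' → l++,r--
[2,9] 'r'=='r' → l++,r--
[3,8] 'n'=='n' → l++,r--
[4,7] 'o'=='o' → l++,r--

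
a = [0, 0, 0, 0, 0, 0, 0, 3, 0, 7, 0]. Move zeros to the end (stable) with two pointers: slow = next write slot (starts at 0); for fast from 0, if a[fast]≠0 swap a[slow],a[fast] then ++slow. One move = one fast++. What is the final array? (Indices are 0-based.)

slow=0 fast=0: a[fast]=0, fast++
slow=0 fast=1: a[fast]=0, fast++
slow=0 fast=2: a[fast]=0, fast++
slow=0 fast=3: a[fast]=0, fast++
slow=0 fast=4: a[fast]=0, fast++
slow=0 fast=5: a[fast]=0, fast++
slow=0 fast=6: a[fast]=0, fast++
slow=0 fast=7: a[fast]=3≠0 swap→a[0]=3, slow++,fast++
slow=1 fast=8: a[fast]=0, fast++
slow=1 fast=9: a[fast]=7≠0 swap→a[1]=7, slow++,fast++
slow=2 fast=10: a[fast]=0, fast++

[3, 7, 0, 0, 0, 0, 0, 0, 0, 0, 0]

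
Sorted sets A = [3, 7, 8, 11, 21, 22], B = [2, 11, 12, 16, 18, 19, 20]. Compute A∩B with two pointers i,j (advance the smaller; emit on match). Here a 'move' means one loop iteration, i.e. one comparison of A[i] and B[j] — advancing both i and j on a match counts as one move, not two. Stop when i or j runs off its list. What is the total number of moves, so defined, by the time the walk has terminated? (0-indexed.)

i=0 j=0: 3>2, j++
i=0 j=1: 3<11, i++
i=1 j=1: 7<11, i++
i=2 j=1: 8<11, i++
i=3 j=1: 11==11 emit, i++,j++
i=4 j=2: 21>12, j++
i=4 j=3: 21>16, j++
i=4 j=4: 21>18, j++
i=4 j=5: 21>19, j++
i=4 j=6: 21>20, j++

10 moves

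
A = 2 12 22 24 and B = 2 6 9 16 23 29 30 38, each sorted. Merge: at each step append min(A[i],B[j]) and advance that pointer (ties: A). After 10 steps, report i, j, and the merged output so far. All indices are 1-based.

i=5, j=7, merged so far=[2, 2, 6, 9, 12, 16, 22, 23, 24, 29]

i=1 j=1: A[i]=2<=B[j]=2 take 2, i++
i=2 j=1: A[i]=12>B[j]=2 take 2, j++
i=2 j=2: A[i]=12>B[j]=6 take 6, j++
i=2 j=3: A[i]=12>B[j]=9 take 9, j++
i=2 j=4: A[i]=12<=B[j]=16 take 12, i++
i=3 j=4: A[i]=22>B[j]=16 take 16, j++
i=3 j=5: A[i]=22<=B[j]=23 take 22, i++
i=4 j=5: A[i]=24>B[j]=23 take 23, j++
i=4 j=6: A[i]=24<=B[j]=29 take 24, i++
i=5 j=6: A done, take B[j]=29, j++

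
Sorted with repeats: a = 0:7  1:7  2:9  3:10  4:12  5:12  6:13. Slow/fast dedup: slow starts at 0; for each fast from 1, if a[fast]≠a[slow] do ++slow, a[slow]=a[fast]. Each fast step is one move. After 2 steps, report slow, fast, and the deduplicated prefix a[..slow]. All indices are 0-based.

slow=0 fast=1: a[fast]=7=a[slow] dup, fast++
slow=0 fast=2: a[fast]=9≠a[slow]=7 write a[1]=9, slow++,fast++

slow=1, fast=3, prefix=[7, 9]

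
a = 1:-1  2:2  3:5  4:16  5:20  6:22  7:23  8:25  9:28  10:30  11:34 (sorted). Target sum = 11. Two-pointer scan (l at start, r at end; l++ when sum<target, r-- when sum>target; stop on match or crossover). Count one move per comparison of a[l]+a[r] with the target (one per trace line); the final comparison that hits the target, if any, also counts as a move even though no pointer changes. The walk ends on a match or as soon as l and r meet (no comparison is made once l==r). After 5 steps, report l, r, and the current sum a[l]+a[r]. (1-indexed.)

l=1 r=11: -1+34=33 >11, r--
l=1 r=10: -1+30=29 >11, r--
l=1 r=9: -1+28=27 >11, r--
l=1 r=8: -1+25=24 >11, r--
l=1 r=7: -1+23=22 >11, r--

l=1, r=6, sum=21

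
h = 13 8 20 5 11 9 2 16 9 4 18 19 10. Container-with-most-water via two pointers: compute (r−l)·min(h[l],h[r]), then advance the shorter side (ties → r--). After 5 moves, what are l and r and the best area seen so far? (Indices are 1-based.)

[1,13] min(13,10)*12=120 best=120 * → r--
[1,12] min(13,19)*11=143 best=143 * → l++
[2,12] min(8,19)*10=80 best=143 → l++
[3,12] min(20,19)*9=171 best=171 * → r--
[3,11] min(20,18)*8=144 best=171 → r--

l=3, r=10, best area=171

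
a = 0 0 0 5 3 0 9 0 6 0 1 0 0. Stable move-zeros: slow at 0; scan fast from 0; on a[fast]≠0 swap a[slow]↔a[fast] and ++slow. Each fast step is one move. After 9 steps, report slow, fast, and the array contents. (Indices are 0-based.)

(s=0,f=0) a[fast]=0 → fast++
(s=0,f=1) a[fast]=0 → fast++
(s=0,f=2) a[fast]=0 → fast++
(s=0,f=3) a[fast]=5≠0 swap→a[0]=5 → slow++,fast++
(s=1,f=4) a[fast]=3≠0 swap→a[1]=3 → slow++,fast++
(s=2,f=5) a[fast]=0 → fast++
(s=2,f=6) a[fast]=9≠0 swap→a[2]=9 → slow++,fast++
(s=3,f=7) a[fast]=0 → fast++
(s=3,f=8) a[fast]=6≠0 swap→a[3]=6 → slow++,fast++

slow=4, fast=9, a=[5, 3, 9, 6, 0, 0, 0, 0, 0, 0, 1, 0, 0]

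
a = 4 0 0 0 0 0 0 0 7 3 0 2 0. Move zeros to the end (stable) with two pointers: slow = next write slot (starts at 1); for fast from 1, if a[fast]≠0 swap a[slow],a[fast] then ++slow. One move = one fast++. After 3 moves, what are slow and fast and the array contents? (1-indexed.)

slow=2, fast=4, a=[4, 0, 0, 0, 0, 0, 0, 0, 7, 3, 0, 2, 0]

(s=1,f=1) a[fast]=4≠0 swap→a[1]=4 → slow++,fast++
(s=2,f=2) a[fast]=0 → fast++
(s=2,f=3) a[fast]=0 → fast++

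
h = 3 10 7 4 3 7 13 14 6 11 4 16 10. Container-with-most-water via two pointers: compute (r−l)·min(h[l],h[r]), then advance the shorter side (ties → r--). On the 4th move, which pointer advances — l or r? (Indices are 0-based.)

l

l=0 r=12: min(3,10)*12=36 best=36 *, l++
l=1 r=12: min(10,10)*11=110 best=110 *, r--
l=1 r=11: min(10,16)*10=100 best=110, l++
l=2 r=11: min(7,16)*9=63 best=110, l++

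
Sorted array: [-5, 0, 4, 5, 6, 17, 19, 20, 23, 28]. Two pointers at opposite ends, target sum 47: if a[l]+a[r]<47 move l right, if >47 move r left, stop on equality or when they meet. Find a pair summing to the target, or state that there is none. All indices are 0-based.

l=0 r=9: -5+28=23 <47, l++
l=1 r=9: 0+28=28 <47, l++
l=2 r=9: 4+28=32 <47, l++
l=3 r=9: 5+28=33 <47, l++
l=4 r=9: 6+28=34 <47, l++
l=5 r=9: 17+28=45 <47, l++
l=6 r=9: 19+28=47, found

(19, 28)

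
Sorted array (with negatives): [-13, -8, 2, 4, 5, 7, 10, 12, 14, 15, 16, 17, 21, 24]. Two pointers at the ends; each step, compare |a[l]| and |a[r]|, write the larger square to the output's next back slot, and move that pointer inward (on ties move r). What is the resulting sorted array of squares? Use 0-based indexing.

[0,13] |-13|<=|24| out[13]=576 → r--
[0,12] |-13|<=|21| out[12]=441 → r--
[0,11] |-13|<=|17| out[11]=289 → r--
[0,10] |-13|<=|16| out[10]=256 → r--
[0,9] |-13|<=|15| out[9]=225 → r--
[0,8] |-13|<=|14| out[8]=196 → r--
[0,7] |-13|>|12| out[7]=169 → l++
[1,7] |-8|<=|12| out[6]=144 → r--
[1,6] |-8|<=|10| out[5]=100 → r--
[1,5] |-8|>|7| out[4]=64 → l++
[2,5] |2|<=|7| out[3]=49 → r--
[2,4] |2|<=|5| out[2]=25 → r--
[2,3] |2|<=|4| out[1]=16 → r--
[2,2] |2|<=|2| out[0]=4 → r--

[4, 16, 25, 49, 64, 100, 144, 169, 196, 225, 256, 289, 441, 576]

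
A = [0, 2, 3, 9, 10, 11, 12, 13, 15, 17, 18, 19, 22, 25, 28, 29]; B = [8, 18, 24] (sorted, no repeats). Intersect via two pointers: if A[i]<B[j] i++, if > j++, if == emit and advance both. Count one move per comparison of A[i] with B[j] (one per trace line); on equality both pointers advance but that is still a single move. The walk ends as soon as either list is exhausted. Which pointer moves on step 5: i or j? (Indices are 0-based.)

i

i=0 j=0: 0<8, i++
i=1 j=0: 2<8, i++
i=2 j=0: 3<8, i++
i=3 j=0: 9>8, j++
i=3 j=1: 9<18, i++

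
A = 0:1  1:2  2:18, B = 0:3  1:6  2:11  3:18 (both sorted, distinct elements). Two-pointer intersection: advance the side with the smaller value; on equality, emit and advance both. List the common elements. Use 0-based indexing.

intersection = [18]

[i=0,j=0] 1<3 → i++
[i=1,j=0] 2<3 → i++
[i=2,j=0] 18>3 → j++
[i=2,j=1] 18>6 → j++
[i=2,j=2] 18>11 → j++
[i=2,j=3] 18==18 emit → i++,j++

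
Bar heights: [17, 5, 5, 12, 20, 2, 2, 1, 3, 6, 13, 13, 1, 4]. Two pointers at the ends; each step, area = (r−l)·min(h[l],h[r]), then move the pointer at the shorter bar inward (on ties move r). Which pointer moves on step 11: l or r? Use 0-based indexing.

l=0 r=13: min(17,4)*13=52 best=52 *, r--
l=0 r=12: min(17,1)*12=12 best=52, r--
l=0 r=11: min(17,13)*11=143 best=143 *, r--
l=0 r=10: min(17,13)*10=130 best=143, r--
l=0 r=9: min(17,6)*9=54 best=143, r--
l=0 r=8: min(17,3)*8=24 best=143, r--
l=0 r=7: min(17,1)*7=7 best=143, r--
l=0 r=6: min(17,2)*6=12 best=143, r--
l=0 r=5: min(17,2)*5=10 best=143, r--
l=0 r=4: min(17,20)*4=68 best=143, l++
l=1 r=4: min(5,20)*3=15 best=143, l++

l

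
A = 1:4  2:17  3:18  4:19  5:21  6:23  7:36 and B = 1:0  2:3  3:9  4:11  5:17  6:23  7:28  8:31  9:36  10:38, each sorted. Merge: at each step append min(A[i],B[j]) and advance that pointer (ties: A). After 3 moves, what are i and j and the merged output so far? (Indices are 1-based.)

i=1 j=1: A[i]=4>B[j]=0 take 0, j++
i=1 j=2: A[i]=4>B[j]=3 take 3, j++
i=1 j=3: A[i]=4<=B[j]=9 take 4, i++

i=2, j=3, merged so far=[0, 3, 4]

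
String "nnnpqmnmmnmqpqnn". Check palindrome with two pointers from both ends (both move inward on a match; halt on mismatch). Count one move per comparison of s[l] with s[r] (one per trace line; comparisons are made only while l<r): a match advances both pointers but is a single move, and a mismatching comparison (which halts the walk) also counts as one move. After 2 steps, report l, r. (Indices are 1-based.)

l=3, r=14

l=1 r=16: 'n'=='n', l++,r--
l=2 r=15: 'n'=='n', l++,r--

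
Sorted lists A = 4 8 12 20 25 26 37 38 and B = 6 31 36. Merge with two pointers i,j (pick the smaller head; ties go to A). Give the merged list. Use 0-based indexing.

[4, 6, 8, 12, 20, 25, 26, 31, 36, 37, 38]

[i=0,j=0] A[i]=4<=B[j]=6 take 4 → i++
[i=1,j=0] A[i]=8>B[j]=6 take 6 → j++
[i=1,j=1] A[i]=8<=B[j]=31 take 8 → i++
[i=2,j=1] A[i]=12<=B[j]=31 take 12 → i++
[i=3,j=1] A[i]=20<=B[j]=31 take 20 → i++
[i=4,j=1] A[i]=25<=B[j]=31 take 25 → i++
[i=5,j=1] A[i]=26<=B[j]=31 take 26 → i++
[i=6,j=1] A[i]=37>B[j]=31 take 31 → j++
[i=6,j=2] A[i]=37>B[j]=36 take 36 → j++
[i=6,j=3] B done, take A[i]=37 → i++
[i=7,j=3] B done, take A[i]=38 → i++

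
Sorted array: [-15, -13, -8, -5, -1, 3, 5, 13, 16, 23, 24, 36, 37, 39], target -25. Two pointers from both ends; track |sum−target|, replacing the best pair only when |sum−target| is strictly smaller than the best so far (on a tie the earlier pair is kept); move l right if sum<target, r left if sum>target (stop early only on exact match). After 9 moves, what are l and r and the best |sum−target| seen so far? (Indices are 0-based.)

l=0, r=4, best |Δ|=13

[0,13] -15+39=24 d=49 * → r--
[0,12] -15+37=22 d=47 * → r--
[0,11] -15+36=21 d=46 * → r--
[0,10] -15+24=9 d=34 * → r--
[0,9] -15+23=8 d=33 * → r--
[0,8] -15+16=1 d=26 * → r--
[0,7] -15+13=-2 d=23 * → r--
[0,6] -15+5=-10 d=15 * → r--
[0,5] -15+3=-12 d=13 * → r--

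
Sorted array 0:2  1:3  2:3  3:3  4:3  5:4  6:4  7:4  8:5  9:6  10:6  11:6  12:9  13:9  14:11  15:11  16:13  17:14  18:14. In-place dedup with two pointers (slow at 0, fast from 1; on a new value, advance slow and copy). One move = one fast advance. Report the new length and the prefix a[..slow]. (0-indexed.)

slow=0 fast=1: a[fast]=3≠a[slow]=2 write a[1]=3, slow++,fast++
slow=1 fast=2: a[fast]=3=a[slow] dup, fast++
slow=1 fast=3: a[fast]=3=a[slow] dup, fast++
slow=1 fast=4: a[fast]=3=a[slow] dup, fast++
slow=1 fast=5: a[fast]=4≠a[slow]=3 write a[2]=4, slow++,fast++
slow=2 fast=6: a[fast]=4=a[slow] dup, fast++
slow=2 fast=7: a[fast]=4=a[slow] dup, fast++
slow=2 fast=8: a[fast]=5≠a[slow]=4 write a[3]=5, slow++,fast++
slow=3 fast=9: a[fast]=6≠a[slow]=5 write a[4]=6, slow++,fast++
slow=4 fast=10: a[fast]=6=a[slow] dup, fast++
slow=4 fast=11: a[fast]=6=a[slow] dup, fast++
slow=4 fast=12: a[fast]=9≠a[slow]=6 write a[5]=9, slow++,fast++
slow=5 fast=13: a[fast]=9=a[slow] dup, fast++
slow=5 fast=14: a[fast]=11≠a[slow]=9 write a[6]=11, slow++,fast++
slow=6 fast=15: a[fast]=11=a[slow] dup, fast++
slow=6 fast=16: a[fast]=13≠a[slow]=11 write a[7]=13, slow++,fast++
slow=7 fast=17: a[fast]=14≠a[slow]=13 write a[8]=14, slow++,fast++
slow=8 fast=18: a[fast]=14=a[slow] dup, fast++

length 9; prefix = [2, 3, 4, 5, 6, 9, 11, 13, 14]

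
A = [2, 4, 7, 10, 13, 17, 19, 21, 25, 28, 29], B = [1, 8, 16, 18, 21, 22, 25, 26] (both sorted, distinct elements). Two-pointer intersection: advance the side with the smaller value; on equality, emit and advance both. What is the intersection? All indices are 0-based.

intersection = [21, 25]

i=0 j=0: 2>1, j++
i=0 j=1: 2<8, i++
i=1 j=1: 4<8, i++
i=2 j=1: 7<8, i++
i=3 j=1: 10>8, j++
i=3 j=2: 10<16, i++
i=4 j=2: 13<16, i++
i=5 j=2: 17>16, j++
i=5 j=3: 17<18, i++
i=6 j=3: 19>18, j++
i=6 j=4: 19<21, i++
i=7 j=4: 21==21 emit, i++,j++
i=8 j=5: 25>22, j++
i=8 j=6: 25==25 emit, i++,j++
i=9 j=7: 28>26, j++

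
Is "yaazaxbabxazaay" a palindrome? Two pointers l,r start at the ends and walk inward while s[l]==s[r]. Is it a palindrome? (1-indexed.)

[1,15] 'y'=='y' → l++,r--
[2,14] 'a'=='a' → l++,r--
[3,13] 'a'=='a' → l++,r--
[4,12] 'z'=='z' → l++,r--
[5,11] 'a'=='a' → l++,r--
[6,10] 'x'=='x' → l++,r--
[7,9] 'b'=='b' → l++,r--

palindrome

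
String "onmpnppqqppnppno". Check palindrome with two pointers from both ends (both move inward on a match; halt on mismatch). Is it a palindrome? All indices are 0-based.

not a palindrome (mismatch at 2,13)

l=0 r=15: 'o'=='o', l++,r--
l=1 r=14: 'n'=='n', l++,r--
l=2 r=13: 'm'!='p', stop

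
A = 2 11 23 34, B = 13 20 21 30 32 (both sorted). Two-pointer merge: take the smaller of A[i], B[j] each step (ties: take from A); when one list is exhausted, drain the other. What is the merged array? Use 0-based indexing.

i=0 j=0: A[i]=2<=B[j]=13 take 2, i++
i=1 j=0: A[i]=11<=B[j]=13 take 11, i++
i=2 j=0: A[i]=23>B[j]=13 take 13, j++
i=2 j=1: A[i]=23>B[j]=20 take 20, j++
i=2 j=2: A[i]=23>B[j]=21 take 21, j++
i=2 j=3: A[i]=23<=B[j]=30 take 23, i++
i=3 j=3: A[i]=34>B[j]=30 take 30, j++
i=3 j=4: A[i]=34>B[j]=32 take 32, j++
i=3 j=5: B done, take A[i]=34, i++

[2, 11, 13, 20, 21, 23, 30, 32, 34]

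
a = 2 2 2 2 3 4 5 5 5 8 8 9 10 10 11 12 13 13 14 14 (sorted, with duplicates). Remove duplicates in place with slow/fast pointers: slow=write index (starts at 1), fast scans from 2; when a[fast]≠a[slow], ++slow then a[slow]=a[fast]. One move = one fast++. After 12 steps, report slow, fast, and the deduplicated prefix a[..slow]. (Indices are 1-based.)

slow=7, fast=14, prefix=[2, 3, 4, 5, 8, 9, 10]

(s=1,f=2) a[fast]=2=a[slow] dup → fast++
(s=1,f=3) a[fast]=2=a[slow] dup → fast++
(s=1,f=4) a[fast]=2=a[slow] dup → fast++
(s=1,f=5) a[fast]=3≠a[slow]=2 write a[2]=3 → slow++,fast++
(s=2,f=6) a[fast]=4≠a[slow]=3 write a[3]=4 → slow++,fast++
(s=3,f=7) a[fast]=5≠a[slow]=4 write a[4]=5 → slow++,fast++
(s=4,f=8) a[fast]=5=a[slow] dup → fast++
(s=4,f=9) a[fast]=5=a[slow] dup → fast++
(s=4,f=10) a[fast]=8≠a[slow]=5 write a[5]=8 → slow++,fast++
(s=5,f=11) a[fast]=8=a[slow] dup → fast++
(s=5,f=12) a[fast]=9≠a[slow]=8 write a[6]=9 → slow++,fast++
(s=6,f=13) a[fast]=10≠a[slow]=9 write a[7]=10 → slow++,fast++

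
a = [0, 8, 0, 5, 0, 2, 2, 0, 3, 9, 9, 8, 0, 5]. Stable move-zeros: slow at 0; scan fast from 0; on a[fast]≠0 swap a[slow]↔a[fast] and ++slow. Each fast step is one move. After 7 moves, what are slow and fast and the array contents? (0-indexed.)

slow=4, fast=7, a=[8, 5, 2, 2, 0, 0, 0, 0, 3, 9, 9, 8, 0, 5]

(s=0,f=0) a[fast]=0 → fast++
(s=0,f=1) a[fast]=8≠0 swap→a[0]=8 → slow++,fast++
(s=1,f=2) a[fast]=0 → fast++
(s=1,f=3) a[fast]=5≠0 swap→a[1]=5 → slow++,fast++
(s=2,f=4) a[fast]=0 → fast++
(s=2,f=5) a[fast]=2≠0 swap→a[2]=2 → slow++,fast++
(s=3,f=6) a[fast]=2≠0 swap→a[3]=2 → slow++,fast++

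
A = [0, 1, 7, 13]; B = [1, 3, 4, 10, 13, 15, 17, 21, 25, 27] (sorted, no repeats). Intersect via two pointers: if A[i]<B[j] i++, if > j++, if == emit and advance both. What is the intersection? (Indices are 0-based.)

intersection = [1, 13]

i=0 j=0: 0<1, i++
i=1 j=0: 1==1 emit, i++,j++
i=2 j=1: 7>3, j++
i=2 j=2: 7>4, j++
i=2 j=3: 7<10, i++
i=3 j=3: 13>10, j++
i=3 j=4: 13==13 emit, i++,j++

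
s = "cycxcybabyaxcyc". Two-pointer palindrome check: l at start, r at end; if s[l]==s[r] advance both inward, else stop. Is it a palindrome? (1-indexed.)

l=1 r=15: 'c'=='c', l++,r--
l=2 r=14: 'y'=='y', l++,r--
l=3 r=13: 'c'=='c', l++,r--
l=4 r=12: 'x'=='x', l++,r--
l=5 r=11: 'c'!='a', stop

not a palindrome (mismatch at 5,11)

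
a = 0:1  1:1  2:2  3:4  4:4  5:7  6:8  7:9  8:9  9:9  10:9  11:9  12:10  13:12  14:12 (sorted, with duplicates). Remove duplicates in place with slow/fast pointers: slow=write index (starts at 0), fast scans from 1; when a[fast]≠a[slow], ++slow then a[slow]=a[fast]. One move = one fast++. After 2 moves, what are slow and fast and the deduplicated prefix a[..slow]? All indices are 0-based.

slow=1, fast=3, prefix=[1, 2]

slow=0 fast=1: a[fast]=1=a[slow] dup, fast++
slow=0 fast=2: a[fast]=2≠a[slow]=1 write a[1]=2, slow++,fast++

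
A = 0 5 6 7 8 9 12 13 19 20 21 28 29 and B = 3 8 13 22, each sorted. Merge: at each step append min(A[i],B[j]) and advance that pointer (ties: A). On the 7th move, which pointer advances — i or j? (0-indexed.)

j

i=0 j=0: A[i]=0<=B[j]=3 take 0, i++
i=1 j=0: A[i]=5>B[j]=3 take 3, j++
i=1 j=1: A[i]=5<=B[j]=8 take 5, i++
i=2 j=1: A[i]=6<=B[j]=8 take 6, i++
i=3 j=1: A[i]=7<=B[j]=8 take 7, i++
i=4 j=1: A[i]=8<=B[j]=8 take 8, i++
i=5 j=1: A[i]=9>B[j]=8 take 8, j++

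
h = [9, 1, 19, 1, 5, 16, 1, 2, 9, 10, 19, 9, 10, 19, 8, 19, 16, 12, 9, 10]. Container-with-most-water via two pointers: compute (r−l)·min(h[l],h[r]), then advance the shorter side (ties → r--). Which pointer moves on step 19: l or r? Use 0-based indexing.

r

l=0 r=19: min(9,10)*19=171 best=171 *, l++
l=1 r=19: min(1,10)*18=18 best=171, l++
l=2 r=19: min(19,10)*17=170 best=171, r--
l=2 r=18: min(19,9)*16=144 best=171, r--
l=2 r=17: min(19,12)*15=180 best=180 *, r--
l=2 r=16: min(19,16)*14=224 best=224 *, r--
l=2 r=15: min(19,19)*13=247 best=247 *, r--
l=2 r=14: min(19,8)*12=96 best=247, r--
l=2 r=13: min(19,19)*11=209 best=247, r--
l=2 r=12: min(19,10)*10=100 best=247, r--
l=2 r=11: min(19,9)*9=81 best=247, r--
l=2 r=10: min(19,19)*8=152 best=247, r--
l=2 r=9: min(19,10)*7=70 best=247, r--
l=2 r=8: min(19,9)*6=54 best=247, r--
l=2 r=7: min(19,2)*5=10 best=247, r--
l=2 r=6: min(19,1)*4=4 best=247, r--
l=2 r=5: min(19,16)*3=48 best=247, r--
l=2 r=4: min(19,5)*2=10 best=247, r--
l=2 r=3: min(19,1)*1=1 best=247, r--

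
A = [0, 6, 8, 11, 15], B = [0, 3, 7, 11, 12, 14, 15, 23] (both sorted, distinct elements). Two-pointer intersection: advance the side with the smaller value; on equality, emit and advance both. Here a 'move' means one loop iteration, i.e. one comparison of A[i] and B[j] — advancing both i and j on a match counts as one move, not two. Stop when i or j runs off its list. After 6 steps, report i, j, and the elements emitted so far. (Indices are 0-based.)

[i=0,j=0] 0==0 emit → i++,j++
[i=1,j=1] 6>3 → j++
[i=1,j=2] 6<7 → i++
[i=2,j=2] 8>7 → j++
[i=2,j=3] 8<11 → i++
[i=3,j=3] 11==11 emit → i++,j++

i=4, j=4, emitted=[0, 11]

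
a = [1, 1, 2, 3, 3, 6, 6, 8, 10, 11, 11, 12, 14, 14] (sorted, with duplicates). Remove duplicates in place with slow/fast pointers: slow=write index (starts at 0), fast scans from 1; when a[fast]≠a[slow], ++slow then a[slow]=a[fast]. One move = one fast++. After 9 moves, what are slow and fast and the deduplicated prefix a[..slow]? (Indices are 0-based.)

slow=6, fast=10, prefix=[1, 2, 3, 6, 8, 10, 11]

slow=0 fast=1: a[fast]=1=a[slow] dup, fast++
slow=0 fast=2: a[fast]=2≠a[slow]=1 write a[1]=2, slow++,fast++
slow=1 fast=3: a[fast]=3≠a[slow]=2 write a[2]=3, slow++,fast++
slow=2 fast=4: a[fast]=3=a[slow] dup, fast++
slow=2 fast=5: a[fast]=6≠a[slow]=3 write a[3]=6, slow++,fast++
slow=3 fast=6: a[fast]=6=a[slow] dup, fast++
slow=3 fast=7: a[fast]=8≠a[slow]=6 write a[4]=8, slow++,fast++
slow=4 fast=8: a[fast]=10≠a[slow]=8 write a[5]=10, slow++,fast++
slow=5 fast=9: a[fast]=11≠a[slow]=10 write a[6]=11, slow++,fast++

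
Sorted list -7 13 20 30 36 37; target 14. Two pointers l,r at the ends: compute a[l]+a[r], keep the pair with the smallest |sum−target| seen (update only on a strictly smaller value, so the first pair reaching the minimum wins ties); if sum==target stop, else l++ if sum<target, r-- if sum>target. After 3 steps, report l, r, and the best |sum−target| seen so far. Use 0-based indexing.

l=0, r=2, best |Δ|=9

[0,5] -7+37=30 d=16 * → r--
[0,4] -7+36=29 d=15 * → r--
[0,3] -7+30=23 d=9 * → r--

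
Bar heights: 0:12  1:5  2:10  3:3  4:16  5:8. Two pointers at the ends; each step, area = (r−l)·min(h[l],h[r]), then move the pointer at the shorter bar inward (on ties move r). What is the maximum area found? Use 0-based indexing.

[0,5] min(12,8)*5=40 best=40 * → r--
[0,4] min(12,16)*4=48 best=48 * → l++
[1,4] min(5,16)*3=15 best=48 → l++
[2,4] min(10,16)*2=20 best=48 → l++
[3,4] min(3,16)*1=3 best=48 → l++

max area = 48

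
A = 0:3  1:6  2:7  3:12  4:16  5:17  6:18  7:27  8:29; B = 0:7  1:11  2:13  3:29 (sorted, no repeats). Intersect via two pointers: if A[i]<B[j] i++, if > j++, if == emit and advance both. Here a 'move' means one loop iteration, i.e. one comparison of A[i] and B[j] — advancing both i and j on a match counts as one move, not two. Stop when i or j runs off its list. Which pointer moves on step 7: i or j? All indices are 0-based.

i

[i=0,j=0] 3<7 → i++
[i=1,j=0] 6<7 → i++
[i=2,j=0] 7==7 emit → i++,j++
[i=3,j=1] 12>11 → j++
[i=3,j=2] 12<13 → i++
[i=4,j=2] 16>13 → j++
[i=4,j=3] 16<29 → i++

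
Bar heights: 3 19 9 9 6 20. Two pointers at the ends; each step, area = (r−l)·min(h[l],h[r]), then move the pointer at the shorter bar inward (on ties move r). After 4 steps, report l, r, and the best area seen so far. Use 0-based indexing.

l=0 r=5: min(3,20)*5=15 best=15 *, l++
l=1 r=5: min(19,20)*4=76 best=76 *, l++
l=2 r=5: min(9,20)*3=27 best=76, l++
l=3 r=5: min(9,20)*2=18 best=76, l++

l=4, r=5, best area=76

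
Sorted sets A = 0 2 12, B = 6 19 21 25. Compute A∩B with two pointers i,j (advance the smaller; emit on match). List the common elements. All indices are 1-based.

intersection = []

[i=1,j=1] 0<6 → i++
[i=2,j=1] 2<6 → i++
[i=3,j=1] 12>6 → j++
[i=3,j=2] 12<19 → i++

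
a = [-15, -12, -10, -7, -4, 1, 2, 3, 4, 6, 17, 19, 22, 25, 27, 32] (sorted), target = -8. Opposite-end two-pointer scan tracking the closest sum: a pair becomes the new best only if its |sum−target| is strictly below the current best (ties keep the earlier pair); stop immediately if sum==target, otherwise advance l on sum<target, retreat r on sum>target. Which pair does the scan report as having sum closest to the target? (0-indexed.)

pair (-12, 4) with sum -8 (|Δ|=0)

l=0 r=15: -15+32=17 d=25 *, r--
l=0 r=14: -15+27=12 d=20 *, r--
l=0 r=13: -15+25=10 d=18 *, r--
l=0 r=12: -15+22=7 d=15 *, r--
l=0 r=11: -15+19=4 d=12 *, r--
l=0 r=10: -15+17=2 d=10 *, r--
l=0 r=9: -15+6=-9 d=1 *, l++
l=1 r=9: -12+6=-6 d=2, r--
l=1 r=8: -12+4=-8 d=0 *, stop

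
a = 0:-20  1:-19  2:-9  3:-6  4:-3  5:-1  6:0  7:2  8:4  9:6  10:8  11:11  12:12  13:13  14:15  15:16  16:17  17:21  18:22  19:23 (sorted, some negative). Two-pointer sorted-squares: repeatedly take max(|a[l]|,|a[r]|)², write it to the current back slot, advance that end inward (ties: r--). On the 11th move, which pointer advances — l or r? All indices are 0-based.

[0,19] |-20|<=|23| out[19]=529 → r--
[0,18] |-20|<=|22| out[18]=484 → r--
[0,17] |-20|<=|21| out[17]=441 → r--
[0,16] |-20|>|17| out[16]=400 → l++
[1,16] |-19|>|17| out[15]=361 → l++
[2,16] |-9|<=|17| out[14]=289 → r--
[2,15] |-9|<=|16| out[13]=256 → r--
[2,14] |-9|<=|15| out[12]=225 → r--
[2,13] |-9|<=|13| out[11]=169 → r--
[2,12] |-9|<=|12| out[10]=144 → r--
[2,11] |-9|<=|11| out[9]=121 → r--

r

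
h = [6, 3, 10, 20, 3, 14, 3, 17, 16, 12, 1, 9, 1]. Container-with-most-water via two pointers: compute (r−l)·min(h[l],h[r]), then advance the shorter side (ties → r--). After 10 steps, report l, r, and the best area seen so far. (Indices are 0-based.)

l=3, r=5, best area=81

l=0 r=12: min(6,1)*12=12 best=12 *, r--
l=0 r=11: min(6,9)*11=66 best=66 *, l++
l=1 r=11: min(3,9)*10=30 best=66, l++
l=2 r=11: min(10,9)*9=81 best=81 *, r--
l=2 r=10: min(10,1)*8=8 best=81, r--
l=2 r=9: min(10,12)*7=70 best=81, l++
l=3 r=9: min(20,12)*6=72 best=81, r--
l=3 r=8: min(20,16)*5=80 best=81, r--
l=3 r=7: min(20,17)*4=68 best=81, r--
l=3 r=6: min(20,3)*3=9 best=81, r--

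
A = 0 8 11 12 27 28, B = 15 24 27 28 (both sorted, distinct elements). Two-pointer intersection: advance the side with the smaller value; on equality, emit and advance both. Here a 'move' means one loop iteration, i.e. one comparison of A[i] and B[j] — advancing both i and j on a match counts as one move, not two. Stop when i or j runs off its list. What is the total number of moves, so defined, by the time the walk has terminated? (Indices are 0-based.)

i=0 j=0: 0<15, i++
i=1 j=0: 8<15, i++
i=2 j=0: 11<15, i++
i=3 j=0: 12<15, i++
i=4 j=0: 27>15, j++
i=4 j=1: 27>24, j++
i=4 j=2: 27==27 emit, i++,j++
i=5 j=3: 28==28 emit, i++,j++

8 moves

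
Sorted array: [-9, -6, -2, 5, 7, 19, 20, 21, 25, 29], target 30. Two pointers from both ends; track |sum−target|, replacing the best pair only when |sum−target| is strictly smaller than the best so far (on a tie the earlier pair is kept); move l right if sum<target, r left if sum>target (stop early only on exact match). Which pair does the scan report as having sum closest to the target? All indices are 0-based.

l=0 r=9: -9+29=20 d=10 *, l++
l=1 r=9: -6+29=23 d=7 *, l++
l=2 r=9: -2+29=27 d=3 *, l++
l=3 r=9: 5+29=34 d=4, r--
l=3 r=8: 5+25=30 d=0 *, stop

pair (5, 25) with sum 30 (|Δ|=0)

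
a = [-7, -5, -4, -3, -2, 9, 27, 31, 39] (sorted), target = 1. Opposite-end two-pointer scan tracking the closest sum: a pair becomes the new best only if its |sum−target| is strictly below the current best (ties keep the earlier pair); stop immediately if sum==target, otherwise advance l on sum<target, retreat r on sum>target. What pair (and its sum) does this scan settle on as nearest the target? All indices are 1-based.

pair (-7, 9) with sum 2 (|Δ|=1)

l=1 r=9: -7+39=32 d=31 *, r--
l=1 r=8: -7+31=24 d=23 *, r--
l=1 r=7: -7+27=20 d=19 *, r--
l=1 r=6: -7+9=2 d=1 *, r--
l=1 r=5: -7+-2=-9 d=10, l++
l=2 r=5: -5+-2=-7 d=8, l++
l=3 r=5: -4+-2=-6 d=7, l++
l=4 r=5: -3+-2=-5 d=6, l++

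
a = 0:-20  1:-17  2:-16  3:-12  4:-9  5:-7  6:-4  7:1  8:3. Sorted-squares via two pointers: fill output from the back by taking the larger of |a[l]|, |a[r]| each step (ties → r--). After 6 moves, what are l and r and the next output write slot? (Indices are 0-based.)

l=6, r=8, next write slot=2

l=0 r=8: |-20|>|3| out[8]=400, l++
l=1 r=8: |-17|>|3| out[7]=289, l++
l=2 r=8: |-16|>|3| out[6]=256, l++
l=3 r=8: |-12|>|3| out[5]=144, l++
l=4 r=8: |-9|>|3| out[4]=81, l++
l=5 r=8: |-7|>|3| out[3]=49, l++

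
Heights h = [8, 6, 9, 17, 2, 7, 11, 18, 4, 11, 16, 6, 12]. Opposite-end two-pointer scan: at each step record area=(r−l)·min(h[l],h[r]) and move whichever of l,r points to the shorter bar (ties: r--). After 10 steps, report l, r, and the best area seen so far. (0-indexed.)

l=5, r=7, best area=112

l=0 r=12: min(8,12)*12=96 best=96 *, l++
l=1 r=12: min(6,12)*11=66 best=96, l++
l=2 r=12: min(9,12)*10=90 best=96, l++
l=3 r=12: min(17,12)*9=108 best=108 *, r--
l=3 r=11: min(17,6)*8=48 best=108, r--
l=3 r=10: min(17,16)*7=112 best=112 *, r--
l=3 r=9: min(17,11)*6=66 best=112, r--
l=3 r=8: min(17,4)*5=20 best=112, r--
l=3 r=7: min(17,18)*4=68 best=112, l++
l=4 r=7: min(2,18)*3=6 best=112, l++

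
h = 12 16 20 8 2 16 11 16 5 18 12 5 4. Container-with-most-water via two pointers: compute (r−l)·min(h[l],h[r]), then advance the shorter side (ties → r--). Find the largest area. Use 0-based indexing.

[0,12] min(12,4)*12=48 best=48 * → r--
[0,11] min(12,5)*11=55 best=55 * → r--
[0,10] min(12,12)*10=120 best=120 * → r--
[0,9] min(12,18)*9=108 best=120 → l++
[1,9] min(16,18)*8=128 best=128 * → l++
[2,9] min(20,18)*7=126 best=128 → r--
[2,8] min(20,5)*6=30 best=128 → r--
[2,7] min(20,16)*5=80 best=128 → r--
[2,6] min(20,11)*4=44 best=128 → r--
[2,5] min(20,16)*3=48 best=128 → r--
[2,4] min(20,2)*2=4 best=128 → r--
[2,3] min(20,8)*1=8 best=128 → r--

max area = 128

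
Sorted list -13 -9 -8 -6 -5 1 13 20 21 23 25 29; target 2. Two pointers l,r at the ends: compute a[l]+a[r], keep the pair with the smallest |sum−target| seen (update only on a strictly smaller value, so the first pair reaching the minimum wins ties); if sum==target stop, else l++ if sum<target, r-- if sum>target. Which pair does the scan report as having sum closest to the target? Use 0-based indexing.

pair (-13, 13) with sum 0 (|Δ|=2)

[0,11] -13+29=16 d=14 * → r--
[0,10] -13+25=12 d=10 * → r--
[0,9] -13+23=10 d=8 * → r--
[0,8] -13+21=8 d=6 * → r--
[0,7] -13+20=7 d=5 * → r--
[0,6] -13+13=0 d=2 * → l++
[1,6] -9+13=4 d=2 → r--
[1,5] -9+1=-8 d=10 → l++
[2,5] -8+1=-7 d=9 → l++
[3,5] -6+1=-5 d=7 → l++
[4,5] -5+1=-4 d=6 → l++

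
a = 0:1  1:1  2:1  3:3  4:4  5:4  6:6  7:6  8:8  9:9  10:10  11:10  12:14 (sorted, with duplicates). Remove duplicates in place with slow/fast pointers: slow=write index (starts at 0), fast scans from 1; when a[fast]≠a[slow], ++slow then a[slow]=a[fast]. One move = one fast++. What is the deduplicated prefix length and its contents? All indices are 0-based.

length 8; prefix = [1, 3, 4, 6, 8, 9, 10, 14]

(s=0,f=1) a[fast]=1=a[slow] dup → fast++
(s=0,f=2) a[fast]=1=a[slow] dup → fast++
(s=0,f=3) a[fast]=3≠a[slow]=1 write a[1]=3 → slow++,fast++
(s=1,f=4) a[fast]=4≠a[slow]=3 write a[2]=4 → slow++,fast++
(s=2,f=5) a[fast]=4=a[slow] dup → fast++
(s=2,f=6) a[fast]=6≠a[slow]=4 write a[3]=6 → slow++,fast++
(s=3,f=7) a[fast]=6=a[slow] dup → fast++
(s=3,f=8) a[fast]=8≠a[slow]=6 write a[4]=8 → slow++,fast++
(s=4,f=9) a[fast]=9≠a[slow]=8 write a[5]=9 → slow++,fast++
(s=5,f=10) a[fast]=10≠a[slow]=9 write a[6]=10 → slow++,fast++
(s=6,f=11) a[fast]=10=a[slow] dup → fast++
(s=6,f=12) a[fast]=14≠a[slow]=10 write a[7]=14 → slow++,fast++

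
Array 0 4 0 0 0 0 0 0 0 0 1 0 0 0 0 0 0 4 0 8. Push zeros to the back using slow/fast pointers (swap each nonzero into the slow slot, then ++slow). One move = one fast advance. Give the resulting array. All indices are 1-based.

slow=1 fast=1: a[fast]=0, fast++
slow=1 fast=2: a[fast]=4≠0 swap→a[1]=4, slow++,fast++
slow=2 fast=3: a[fast]=0, fast++
slow=2 fast=4: a[fast]=0, fast++
slow=2 fast=5: a[fast]=0, fast++
slow=2 fast=6: a[fast]=0, fast++
slow=2 fast=7: a[fast]=0, fast++
slow=2 fast=8: a[fast]=0, fast++
slow=2 fast=9: a[fast]=0, fast++
slow=2 fast=10: a[fast]=0, fast++
slow=2 fast=11: a[fast]=1≠0 swap→a[2]=1, slow++,fast++
slow=3 fast=12: a[fast]=0, fast++
slow=3 fast=13: a[fast]=0, fast++
slow=3 fast=14: a[fast]=0, fast++
slow=3 fast=15: a[fast]=0, fast++
slow=3 fast=16: a[fast]=0, fast++
slow=3 fast=17: a[fast]=0, fast++
slow=3 fast=18: a[fast]=4≠0 swap→a[3]=4, slow++,fast++
slow=4 fast=19: a[fast]=0, fast++
slow=4 fast=20: a[fast]=8≠0 swap→a[4]=8, slow++,fast++

[4, 1, 4, 8, 0, 0, 0, 0, 0, 0, 0, 0, 0, 0, 0, 0, 0, 0, 0, 0]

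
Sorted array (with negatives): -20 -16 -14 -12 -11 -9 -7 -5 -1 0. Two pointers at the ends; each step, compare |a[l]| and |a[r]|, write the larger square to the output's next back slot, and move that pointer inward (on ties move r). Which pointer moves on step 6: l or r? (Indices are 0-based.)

l

l=0 r=9: |-20|>|0| out[9]=400, l++
l=1 r=9: |-16|>|0| out[8]=256, l++
l=2 r=9: |-14|>|0| out[7]=196, l++
l=3 r=9: |-12|>|0| out[6]=144, l++
l=4 r=9: |-11|>|0| out[5]=121, l++
l=5 r=9: |-9|>|0| out[4]=81, l++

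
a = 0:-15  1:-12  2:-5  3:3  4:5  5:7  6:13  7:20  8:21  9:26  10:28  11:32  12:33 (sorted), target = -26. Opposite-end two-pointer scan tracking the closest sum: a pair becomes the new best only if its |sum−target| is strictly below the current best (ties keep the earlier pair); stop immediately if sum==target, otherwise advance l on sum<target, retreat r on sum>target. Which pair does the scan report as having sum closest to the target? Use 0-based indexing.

[0,12] -15+33=18 d=44 * → r--
[0,11] -15+32=17 d=43 * → r--
[0,10] -15+28=13 d=39 * → r--
[0,9] -15+26=11 d=37 * → r--
[0,8] -15+21=6 d=32 * → r--
[0,7] -15+20=5 d=31 * → r--
[0,6] -15+13=-2 d=24 * → r--
[0,5] -15+7=-8 d=18 * → r--
[0,4] -15+5=-10 d=16 * → r--
[0,3] -15+3=-12 d=14 * → r--
[0,2] -15+-5=-20 d=6 * → r--
[0,1] -15+-12=-27 d=1 * → l++

pair (-15, -12) with sum -27 (|Δ|=1)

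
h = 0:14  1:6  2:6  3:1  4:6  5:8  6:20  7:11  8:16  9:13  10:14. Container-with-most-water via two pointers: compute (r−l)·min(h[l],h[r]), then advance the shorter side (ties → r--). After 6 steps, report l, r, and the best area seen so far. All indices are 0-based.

[0,10] min(14,14)*10=140 best=140 * → r--
[0,9] min(14,13)*9=117 best=140 → r--
[0,8] min(14,16)*8=112 best=140 → l++
[1,8] min(6,16)*7=42 best=140 → l++
[2,8] min(6,16)*6=36 best=140 → l++
[3,8] min(1,16)*5=5 best=140 → l++

l=4, r=8, best area=140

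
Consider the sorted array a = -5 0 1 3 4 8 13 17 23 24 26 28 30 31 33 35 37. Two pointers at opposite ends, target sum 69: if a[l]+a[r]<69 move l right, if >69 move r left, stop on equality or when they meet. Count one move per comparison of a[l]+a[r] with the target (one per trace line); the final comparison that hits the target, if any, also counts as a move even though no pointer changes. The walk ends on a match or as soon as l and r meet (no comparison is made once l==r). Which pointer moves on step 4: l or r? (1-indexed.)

l

[1,17] -5+37=32 <69 → l++
[2,17] 0+37=37 <69 → l++
[3,17] 1+37=38 <69 → l++
[4,17] 3+37=40 <69 → l++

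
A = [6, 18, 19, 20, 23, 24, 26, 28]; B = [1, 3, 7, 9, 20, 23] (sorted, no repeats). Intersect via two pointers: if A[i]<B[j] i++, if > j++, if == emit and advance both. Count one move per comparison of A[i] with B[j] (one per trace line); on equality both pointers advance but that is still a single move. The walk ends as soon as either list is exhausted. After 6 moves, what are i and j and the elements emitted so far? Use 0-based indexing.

i=0 j=0: 6>1, j++
i=0 j=1: 6>3, j++
i=0 j=2: 6<7, i++
i=1 j=2: 18>7, j++
i=1 j=3: 18>9, j++
i=1 j=4: 18<20, i++

i=2, j=4, emitted=[]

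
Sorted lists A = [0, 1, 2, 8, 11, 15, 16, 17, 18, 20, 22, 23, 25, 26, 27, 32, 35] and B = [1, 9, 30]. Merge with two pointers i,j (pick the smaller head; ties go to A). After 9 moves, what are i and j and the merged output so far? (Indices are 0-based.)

i=7, j=2, merged so far=[0, 1, 1, 2, 8, 9, 11, 15, 16]

i=0 j=0: A[i]=0<=B[j]=1 take 0, i++
i=1 j=0: A[i]=1<=B[j]=1 take 1, i++
i=2 j=0: A[i]=2>B[j]=1 take 1, j++
i=2 j=1: A[i]=2<=B[j]=9 take 2, i++
i=3 j=1: A[i]=8<=B[j]=9 take 8, i++
i=4 j=1: A[i]=11>B[j]=9 take 9, j++
i=4 j=2: A[i]=11<=B[j]=30 take 11, i++
i=5 j=2: A[i]=15<=B[j]=30 take 15, i++
i=6 j=2: A[i]=16<=B[j]=30 take 16, i++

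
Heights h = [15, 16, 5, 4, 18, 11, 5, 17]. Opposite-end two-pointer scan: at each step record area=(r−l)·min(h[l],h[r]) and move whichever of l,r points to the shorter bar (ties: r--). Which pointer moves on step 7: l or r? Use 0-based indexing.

l=0 r=7: min(15,17)*7=105 best=105 *, l++
l=1 r=7: min(16,17)*6=96 best=105, l++
l=2 r=7: min(5,17)*5=25 best=105, l++
l=3 r=7: min(4,17)*4=16 best=105, l++
l=4 r=7: min(18,17)*3=51 best=105, r--
l=4 r=6: min(18,5)*2=10 best=105, r--
l=4 r=5: min(18,11)*1=11 best=105, r--

r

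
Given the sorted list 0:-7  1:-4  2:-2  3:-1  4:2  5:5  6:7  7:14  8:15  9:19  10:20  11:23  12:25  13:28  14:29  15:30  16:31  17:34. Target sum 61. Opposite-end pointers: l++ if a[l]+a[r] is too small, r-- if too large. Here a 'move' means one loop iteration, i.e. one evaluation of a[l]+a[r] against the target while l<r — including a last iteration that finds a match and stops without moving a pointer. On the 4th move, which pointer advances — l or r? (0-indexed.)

[0,17] -7+34=27 <61 → l++
[1,17] -4+34=30 <61 → l++
[2,17] -2+34=32 <61 → l++
[3,17] -1+34=33 <61 → l++

l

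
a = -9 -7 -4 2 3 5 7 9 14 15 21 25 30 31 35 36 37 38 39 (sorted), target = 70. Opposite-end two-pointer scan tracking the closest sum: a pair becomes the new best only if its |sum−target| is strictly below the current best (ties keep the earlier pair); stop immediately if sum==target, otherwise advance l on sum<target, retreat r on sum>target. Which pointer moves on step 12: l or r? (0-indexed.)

l

l=0 r=18: -9+39=30 d=40 *, l++
l=1 r=18: -7+39=32 d=38 *, l++
l=2 r=18: -4+39=35 d=35 *, l++
l=3 r=18: 2+39=41 d=29 *, l++
l=4 r=18: 3+39=42 d=28 *, l++
l=5 r=18: 5+39=44 d=26 *, l++
l=6 r=18: 7+39=46 d=24 *, l++
l=7 r=18: 9+39=48 d=22 *, l++
l=8 r=18: 14+39=53 d=17 *, l++
l=9 r=18: 15+39=54 d=16 *, l++
l=10 r=18: 21+39=60 d=10 *, l++
l=11 r=18: 25+39=64 d=6 *, l++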